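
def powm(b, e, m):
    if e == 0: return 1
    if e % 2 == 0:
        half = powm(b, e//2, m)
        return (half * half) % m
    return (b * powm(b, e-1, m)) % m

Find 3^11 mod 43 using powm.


powm(3, 11, 43): e is odd, compute powm(3, 10, 43)
  powm(3, 10, 43): e is even, compute powm(3, 5, 43)
    powm(3, 5, 43): e is odd, compute powm(3, 4, 43)
      powm(3, 4, 43): e is even, compute powm(3, 2, 43)
        powm(3, 2, 43): e is even, compute powm(3, 1, 43)
          powm(3, 1, 43): e is odd, compute powm(3, 0, 43)
          powm(3, 0, 43) = 1
          (3 * 1) % 43 = 3
        half=3, (3*3) % 43 = 9
      half=9, (9*9) % 43 = 38
    (3 * 38) % 43 = 28
  half=28, (28*28) % 43 = 10
(3 * 10) % 43 = 30

30


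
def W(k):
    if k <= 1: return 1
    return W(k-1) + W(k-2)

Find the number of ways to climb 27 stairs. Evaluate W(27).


Building up from base cases:
W(0) = 1
W(1) = 1
W(2) = W(1) + W(0) = 1 + 1 = 2
W(3) = W(2) + W(1) = 2 + 1 = 3
W(4) = W(3) + W(2) = 3 + 2 = 5
W(5) = W(4) + W(3) = 5 + 3 = 8
W(6) = W(5) + W(4) = 8 + 5 = 13
W(7) = W(6) + W(5) = 13 + 8 = 21
W(8) = W(7) + W(6) = 21 + 13 = 34
W(9) = W(8) + W(7) = 34 + 21 = 55
W(10) = W(9) + W(8) = 55 + 34 = 89
W(11) = W(10) + W(9) = 89 + 55 = 144
W(12) = W(11) + W(10) = 144 + 89 = 233
W(13) = W(12) + W(11) = 233 + 144 = 377
W(14) = W(13) + W(12) = 377 + 233 = 610
W(15) = W(14) + W(13) = 610 + 377 = 987
W(16) = W(15) + W(14) = 987 + 610 = 1597
W(17) = W(16) + W(15) = 1597 + 987 = 2584
W(18) = W(17) + W(16) = 2584 + 1597 = 4181
W(19) = W(18) + W(17) = 4181 + 2584 = 6765
W(20) = W(19) + W(18) = 6765 + 4181 = 10946
W(21) = W(20) + W(19) = 10946 + 6765 = 17711
W(22) = W(21) + W(20) = 17711 + 10946 = 28657
W(23) = W(22) + W(21) = 28657 + 17711 = 46368
W(24) = W(23) + W(22) = 46368 + 28657 = 75025
W(25) = W(24) + W(23) = 75025 + 46368 = 121393
W(26) = W(25) + W(24) = 121393 + 75025 = 196418
W(27) = W(26) + W(25) = 196418 + 121393 = 317811

317811


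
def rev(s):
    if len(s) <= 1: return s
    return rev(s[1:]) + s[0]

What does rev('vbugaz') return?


rev('vbugaz') = rev('bugaz') + 'v'
rev('bugaz') = rev('ugaz') + 'b'
rev('ugaz') = rev('gaz') + 'u'
rev('gaz') = rev('az') + 'g'
rev('az') = rev('z') + 'a'
rev('z') = 'z'  (base case)
Concatenating: 'z' + 'a' + 'g' + 'u' + 'b' + 'v' = 'zagubv'

zagubv


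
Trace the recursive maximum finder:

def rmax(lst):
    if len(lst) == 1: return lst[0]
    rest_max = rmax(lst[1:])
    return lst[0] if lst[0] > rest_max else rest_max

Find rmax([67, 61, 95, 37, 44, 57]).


rmax([67, 61, 95, 37, 44, 57]): compare 67 with rmax([61, 95, 37, 44, 57])
rmax([61, 95, 37, 44, 57]): compare 61 with rmax([95, 37, 44, 57])
rmax([95, 37, 44, 57]): compare 95 with rmax([37, 44, 57])
rmax([37, 44, 57]): compare 37 with rmax([44, 57])
rmax([44, 57]): compare 44 with rmax([57])
rmax([57]) = 57  (base case)
Compare 44 with 57 -> 57
Compare 37 with 57 -> 57
Compare 95 with 57 -> 95
Compare 61 with 95 -> 95
Compare 67 with 95 -> 95

95


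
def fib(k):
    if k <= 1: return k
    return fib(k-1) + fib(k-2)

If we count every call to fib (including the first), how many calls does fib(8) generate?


Let C(n) = total calls for fib(n)
C(0) = 1, C(1) = 1
C(2) = 1 + C(1) + C(0) = 1 + 1 + 1 = 3
C(3) = 1 + C(2) + C(1) = 1 + 3 + 1 = 5
C(4) = 1 + C(3) + C(2) = 1 + 5 + 3 = 9
C(5) = 1 + C(4) + C(3) = 1 + 9 + 5 = 15
C(6) = 1 + C(5) + C(4) = 1 + 15 + 9 = 25
C(7) = 1 + C(6) + C(5) = 1 + 25 + 15 = 41
C(8) = 1 + C(7) + C(6) = 1 + 41 + 25 = 67

67


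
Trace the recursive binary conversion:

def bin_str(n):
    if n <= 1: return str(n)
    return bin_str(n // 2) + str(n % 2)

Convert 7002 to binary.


bin_str(7002) = bin_str(3501) + '0'
bin_str(3501) = bin_str(1750) + '1'
bin_str(1750) = bin_str(875) + '0'
bin_str(875) = bin_str(437) + '1'
bin_str(437) = bin_str(218) + '1'
bin_str(218) = bin_str(109) + '0'
bin_str(109) = bin_str(54) + '1'
bin_str(54) = bin_str(27) + '0'
bin_str(27) = bin_str(13) + '1'
bin_str(13) = bin_str(6) + '1'
bin_str(6) = bin_str(3) + '0'
bin_str(3) = bin_str(1) + '1'
bin_str(1) = '1'  (base case)
Concatenating: '1' + '1' + '0' + '1' + '1' + '0' + '1' + '0' + '1' + '1' + '0' + '1' + '0' = '1101101011010'

1101101011010


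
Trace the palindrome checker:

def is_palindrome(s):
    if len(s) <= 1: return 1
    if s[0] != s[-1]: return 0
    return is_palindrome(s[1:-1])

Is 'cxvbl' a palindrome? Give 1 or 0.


is_palindrome('cxvbl'): s[0]='c' != s[-1]='l' -> return 0
Result: 0 (not a palindrome)

0


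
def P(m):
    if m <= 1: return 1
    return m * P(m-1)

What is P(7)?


P(7)
= 7 * P(6)
= 7 * 6 * P(5)
= 7 * 6 * 5 * P(4)
= 7 * 6 * 5 * 4 * P(3)
= 7 * 6 * 5 * 4 * 3 * P(2)
= 7 * 6 * 5 * 4 * 3 * 2 * P(1)
= 7 * 6 * 5 * 4 * 3 * 2 * 1
= 5040

5040


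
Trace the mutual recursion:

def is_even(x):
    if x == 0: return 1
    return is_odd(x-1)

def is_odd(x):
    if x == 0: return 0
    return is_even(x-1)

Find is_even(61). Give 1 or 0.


is_even(61) = is_odd(60)
is_odd(60) = is_even(59)
is_even(59) = is_odd(58)
is_odd(58) = is_even(57)
is_even(57) = is_odd(56)
is_odd(56) = is_even(55)
is_even(55) = is_odd(54)
is_odd(54) = is_even(53)
is_even(53) = is_odd(52)
is_odd(52) = is_even(51)
is_even(51) = is_odd(50)
is_odd(50) = is_even(49)
is_even(49) = is_odd(48)
is_odd(48) = is_even(47)
is_even(47) = is_odd(46)
is_odd(46) = is_even(45)
is_even(45) = is_odd(44)
is_odd(44) = is_even(43)
is_even(43) = is_odd(42)
is_odd(42) = is_even(41)
is_even(41) = is_odd(40)
is_odd(40) = is_even(39)
is_even(39) = is_odd(38)
is_odd(38) = is_even(37)
is_even(37) = is_odd(36)
is_odd(36) = is_even(35)
is_even(35) = is_odd(34)
is_odd(34) = is_even(33)
is_even(33) = is_odd(32)
is_odd(32) = is_even(31)
is_even(31) = is_odd(30)
is_odd(30) = is_even(29)
is_even(29) = is_odd(28)
is_odd(28) = is_even(27)
is_even(27) = is_odd(26)
is_odd(26) = is_even(25)
is_even(25) = is_odd(24)
is_odd(24) = is_even(23)
is_even(23) = is_odd(22)
is_odd(22) = is_even(21)
is_even(21) = is_odd(20)
is_odd(20) = is_even(19)
is_even(19) = is_odd(18)
is_odd(18) = is_even(17)
is_even(17) = is_odd(16)
is_odd(16) = is_even(15)
is_even(15) = is_odd(14)
is_odd(14) = is_even(13)
is_even(13) = is_odd(12)
is_odd(12) = is_even(11)
is_even(11) = is_odd(10)
is_odd(10) = is_even(9)
is_even(9) = is_odd(8)
is_odd(8) = is_even(7)
is_even(7) = is_odd(6)
is_odd(6) = is_even(5)
is_even(5) = is_odd(4)
is_odd(4) = is_even(3)
is_even(3) = is_odd(2)
is_odd(2) = is_even(1)
is_even(1) = is_odd(0)
is_odd(0) = 0  (base case)
Result: 0

0


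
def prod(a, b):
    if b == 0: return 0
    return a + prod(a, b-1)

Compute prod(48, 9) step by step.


prod(48, 9) = 48 + prod(48, 8)
prod(48, 8) = 48 + prod(48, 7)
prod(48, 7) = 48 + prod(48, 6)
prod(48, 6) = 48 + prod(48, 5)
prod(48, 5) = 48 + prod(48, 4)
prod(48, 4) = 48 + prod(48, 3)
prod(48, 3) = 48 + prod(48, 2)
prod(48, 2) = 48 + prod(48, 1)
prod(48, 1) = 48 + prod(48, 0)
prod(48, 0) = 0  (base case)
Total: 48 + 48 + 48 + 48 + 48 + 48 + 48 + 48 + 48 + 0 = 432

432


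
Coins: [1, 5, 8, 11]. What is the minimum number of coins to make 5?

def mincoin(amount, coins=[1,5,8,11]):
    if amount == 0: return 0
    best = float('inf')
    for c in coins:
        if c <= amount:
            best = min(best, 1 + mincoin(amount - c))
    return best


Building up with DP:
mincoin(0) = 0
mincoin(1) = min(1+mincoin(0)=1+0=1) = 1
mincoin(2) = min(1+mincoin(1)=1+1=2) = 2
mincoin(3) = min(1+mincoin(2)=1+2=3) = 3
mincoin(4) = min(1+mincoin(3)=1+3=4) = 4
mincoin(5) = min(1+mincoin(4)=1+4=5, 1+mincoin(0)=1+0=1) = 1

1


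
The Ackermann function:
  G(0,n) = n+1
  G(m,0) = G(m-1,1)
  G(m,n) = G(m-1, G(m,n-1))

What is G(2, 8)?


G(2, 8) = G(1, G(2, 7))
  G(2, 7) = G(1, G(2, 6))
    G(2, 6) = G(1, G(2, 5))
      G(2, 5) = G(1, G(2, 4))
        G(2, 4) = G(1, G(2, 3))
          G(2, 3) = G(1, G(2, 2))
          G(2, 2) = G(1, G(2, 1))
          G(2, 1) = G(1, G(2, 0))
          G(2, 0) = G(1, 1)
          G(1, 1) = G(0, G(1, 0))
          G(1, 0) = G(0, 1)
          G(0, 1) = 2
            = G(0, 2)
          G(0, 2) = 3
            = G(1, 3)
          G(1, 3) = G(0, G(1, 2))
          G(1, 2) = G(0, G(1, 1))
          G(1, 1) = G(0, G(1, 0))
          G(1, 0) = G(0, 1)
          G(0, 1) = 2
            = G(0, 2)
          G(0, 2) = 3
            = G(0, 3)
          G(0, 3) = 4
            = G(0, 4)
... (trace truncated)
Result: G(2, 8) = 19

19


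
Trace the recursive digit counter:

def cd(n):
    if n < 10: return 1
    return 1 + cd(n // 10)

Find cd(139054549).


cd(139054549) = 1 + cd(13905454)
cd(13905454) = 1 + cd(1390545)
cd(1390545) = 1 + cd(139054)
cd(139054) = 1 + cd(13905)
cd(13905) = 1 + cd(1390)
cd(1390) = 1 + cd(139)
cd(139) = 1 + cd(13)
cd(13) = 1 + cd(1)
cd(1) = 1  (base case: 1 < 10)
Unwinding: 1 + 1 + 1 + 1 + 1 + 1 + 1 + 1 + 1 = 9

9


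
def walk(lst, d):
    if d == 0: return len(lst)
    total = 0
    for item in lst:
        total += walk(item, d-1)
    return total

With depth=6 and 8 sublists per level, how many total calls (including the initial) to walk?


At depth 0 (root): 1 call
At depth 1: each of 1 parents calls walk on 8 children = 8 calls
At depth 2: each of 8 parents calls walk on 8 children = 64 calls
At depth 3: each of 64 parents calls walk on 8 children = 512 calls
At depth 4: each of 512 parents calls walk on 8 children = 4096 calls
At depth 5: each of 4096 parents calls walk on 8 children = 32768 calls
At depth 6: each of 32768 parents calls walk on 8 children = 262144 calls
Total: 1 + 8 + 64 + 512 + 4096 + 32768 + 262144 = 299593

299593


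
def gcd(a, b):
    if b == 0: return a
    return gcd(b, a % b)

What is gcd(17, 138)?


gcd(17, 138) = gcd(138, 17)
gcd(138, 17) = gcd(17, 2)
gcd(17, 2) = gcd(2, 1)
gcd(2, 1) = gcd(1, 0)
gcd(1, 0) = 1  (base case)

1


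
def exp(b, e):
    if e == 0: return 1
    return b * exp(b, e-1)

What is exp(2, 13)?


exp(2, 13)
= 2 * exp(2, 12)
= 2 * 2 * exp(2, 11)
= 2 * 2 * 2 * exp(2, 10)
= 2 * 2 * 2 * 2 * exp(2, 9)
= 2 * 2 * 2 * 2 * 2 * exp(2, 8)
= 2 * 2 * 2 * 2 * 2 * 2 * exp(2, 7)
= 2 * 2 * 2 * 2 * 2 * 2 * 2 * exp(2, 6)
= 2 * 2 * 2 * 2 * 2 * 2 * 2 * 2 * exp(2, 5)
= 2 * 2 * 2 * 2 * 2 * 2 * 2 * 2 * 2 * exp(2, 4)
= 2 * 2 * 2 * 2 * 2 * 2 * 2 * 2 * 2 * 2 * exp(2, 3)
= 2 * 2 * 2 * 2 * 2 * 2 * 2 * 2 * 2 * 2 * 2 * exp(2, 2)
= 2 * 2 * 2 * 2 * 2 * 2 * 2 * 2 * 2 * 2 * 2 * 2 * exp(2, 1)
= 2 * 2 * 2 * 2 * 2 * 2 * 2 * 2 * 2 * 2 * 2 * 2 * 2 * exp(2, 0)
= 2 * 2 * 2 * 2 * 2 * 2 * 2 * 2 * 2 * 2 * 2 * 2 * 2 * 1
= 8192

8192


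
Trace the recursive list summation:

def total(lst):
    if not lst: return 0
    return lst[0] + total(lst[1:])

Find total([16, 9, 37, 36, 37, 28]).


total([16, 9, 37, 36, 37, 28]) = 16 + total([9, 37, 36, 37, 28])
total([9, 37, 36, 37, 28]) = 9 + total([37, 36, 37, 28])
total([37, 36, 37, 28]) = 37 + total([36, 37, 28])
total([36, 37, 28]) = 36 + total([37, 28])
total([37, 28]) = 37 + total([28])
total([28]) = 28 + total([])
total([]) = 0  (base case)
Total: 16 + 9 + 37 + 36 + 37 + 28 + 0 = 163

163


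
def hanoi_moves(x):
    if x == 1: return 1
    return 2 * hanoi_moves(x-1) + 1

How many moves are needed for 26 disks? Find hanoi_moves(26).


hanoi_moves(26) = 2 * hanoi_moves(25) + 1
hanoi_moves(25) = 2 * hanoi_moves(24) + 1
hanoi_moves(24) = 2 * hanoi_moves(23) + 1
hanoi_moves(23) = 2 * hanoi_moves(22) + 1
hanoi_moves(22) = 2 * hanoi_moves(21) + 1
hanoi_moves(21) = 2 * hanoi_moves(20) + 1
hanoi_moves(20) = 2 * hanoi_moves(19) + 1
hanoi_moves(19) = 2 * hanoi_moves(18) + 1
hanoi_moves(18) = 2 * hanoi_moves(17) + 1
hanoi_moves(17) = 2 * hanoi_moves(16) + 1
hanoi_moves(16) = 2 * hanoi_moves(15) + 1
hanoi_moves(15) = 2 * hanoi_moves(14) + 1
hanoi_moves(14) = 2 * hanoi_moves(13) + 1
hanoi_moves(13) = 2 * hanoi_moves(12) + 1
hanoi_moves(12) = 2 * hanoi_moves(11) + 1
hanoi_moves(11) = 2 * hanoi_moves(10) + 1
hanoi_moves(10) = 2 * hanoi_moves(9) + 1
hanoi_moves(9) = 2 * hanoi_moves(8) + 1
hanoi_moves(8) = 2 * hanoi_moves(7) + 1
hanoi_moves(7) = 2 * hanoi_moves(6) + 1
hanoi_moves(6) = 2 * hanoi_moves(5) + 1
hanoi_moves(5) = 2 * hanoi_moves(4) + 1
hanoi_moves(4) = 2 * hanoi_moves(3) + 1
hanoi_moves(3) = 2 * hanoi_moves(2) + 1
hanoi_moves(2) = 2 * hanoi_moves(1) + 1
hanoi_moves(1) = 1  (base case)
hanoi_moves(2) = 2 * 1 + 1 = 3
hanoi_moves(3) = 2 * 3 + 1 = 7
hanoi_moves(4) = 2 * 7 + 1 = 15
hanoi_moves(5) = 2 * 15 + 1 = 31
hanoi_moves(6) = 2 * 31 + 1 = 63
hanoi_moves(7) = 2 * 63 + 1 = 127
hanoi_moves(8) = 2 * 127 + 1 = 255
hanoi_moves(9) = 2 * 255 + 1 = 511
hanoi_moves(10) = 2 * 511 + 1 = 1023
hanoi_moves(11) = 2 * 1023 + 1 = 2047
hanoi_moves(12) = 2 * 2047 + 1 = 4095
hanoi_moves(13) = 2 * 4095 + 1 = 8191
hanoi_moves(14) = 2 * 8191 + 1 = 16383
hanoi_moves(15) = 2 * 16383 + 1 = 32767
hanoi_moves(16) = 2 * 32767 + 1 = 65535
hanoi_moves(17) = 2 * 65535 + 1 = 131071
hanoi_moves(18) = 2 * 131071 + 1 = 262143
hanoi_moves(19) = 2 * 262143 + 1 = 524287
hanoi_moves(20) = 2 * 524287 + 1 = 1048575
hanoi_moves(21) = 2 * 1048575 + 1 = 2097151
hanoi_moves(22) = 2 * 2097151 + 1 = 4194303
hanoi_moves(23) = 2 * 4194303 + 1 = 8388607
hanoi_moves(24) = 2 * 8388607 + 1 = 16777215
hanoi_moves(25) = 2 * 16777215 + 1 = 33554431
hanoi_moves(26) = 2 * 33554431 + 1 = 67108863

67108863


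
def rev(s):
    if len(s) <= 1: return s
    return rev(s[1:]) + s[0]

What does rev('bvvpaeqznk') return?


rev('bvvpaeqznk') = rev('vvpaeqznk') + 'b'
rev('vvpaeqznk') = rev('vpaeqznk') + 'v'
rev('vpaeqznk') = rev('paeqznk') + 'v'
rev('paeqznk') = rev('aeqznk') + 'p'
rev('aeqznk') = rev('eqznk') + 'a'
rev('eqznk') = rev('qznk') + 'e'
rev('qznk') = rev('znk') + 'q'
rev('znk') = rev('nk') + 'z'
rev('nk') = rev('k') + 'n'
rev('k') = 'k'  (base case)
Concatenating: 'k' + 'n' + 'z' + 'q' + 'e' + 'a' + 'p' + 'v' + 'v' + 'b' = 'knzqeapvvb'

knzqeapvvb


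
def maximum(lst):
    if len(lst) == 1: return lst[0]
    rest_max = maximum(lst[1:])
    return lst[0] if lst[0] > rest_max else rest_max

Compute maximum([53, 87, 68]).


maximum([53, 87, 68]): compare 53 with maximum([87, 68])
maximum([87, 68]): compare 87 with maximum([68])
maximum([68]) = 68  (base case)
Compare 87 with 68 -> 87
Compare 53 with 87 -> 87

87


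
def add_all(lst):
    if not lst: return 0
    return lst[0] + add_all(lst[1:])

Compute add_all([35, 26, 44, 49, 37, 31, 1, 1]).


add_all([35, 26, 44, 49, 37, 31, 1, 1]) = 35 + add_all([26, 44, 49, 37, 31, 1, 1])
add_all([26, 44, 49, 37, 31, 1, 1]) = 26 + add_all([44, 49, 37, 31, 1, 1])
add_all([44, 49, 37, 31, 1, 1]) = 44 + add_all([49, 37, 31, 1, 1])
add_all([49, 37, 31, 1, 1]) = 49 + add_all([37, 31, 1, 1])
add_all([37, 31, 1, 1]) = 37 + add_all([31, 1, 1])
add_all([31, 1, 1]) = 31 + add_all([1, 1])
add_all([1, 1]) = 1 + add_all([1])
add_all([1]) = 1 + add_all([])
add_all([]) = 0  (base case)
Total: 35 + 26 + 44 + 49 + 37 + 31 + 1 + 1 + 0 = 224

224


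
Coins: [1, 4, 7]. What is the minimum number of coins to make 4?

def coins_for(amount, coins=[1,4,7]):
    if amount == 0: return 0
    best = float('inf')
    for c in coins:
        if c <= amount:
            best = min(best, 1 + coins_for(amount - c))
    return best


Building up with DP:
coins_for(0) = 0
coins_for(1) = min(1+coins_for(0)=1+0=1) = 1
coins_for(2) = min(1+coins_for(1)=1+1=2) = 2
coins_for(3) = min(1+coins_for(2)=1+2=3) = 3
coins_for(4) = min(1+coins_for(3)=1+3=4, 1+coins_for(0)=1+0=1) = 1

1


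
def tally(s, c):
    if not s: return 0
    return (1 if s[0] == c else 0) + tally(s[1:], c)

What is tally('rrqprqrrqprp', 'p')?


s[0]='r' != 'p' -> 0
s[0]='r' != 'p' -> 0
s[0]='q' != 'p' -> 0
s[0]='p' == 'p' -> 1
s[0]='r' != 'p' -> 0
s[0]='q' != 'p' -> 0
s[0]='r' != 'p' -> 0
s[0]='r' != 'p' -> 0
s[0]='q' != 'p' -> 0
s[0]='p' == 'p' -> 1
s[0]='r' != 'p' -> 0
s[0]='p' == 'p' -> 1
Sum: 0 + 0 + 0 + 1 + 0 + 0 + 0 + 0 + 0 + 1 + 0 + 1 = 3

3


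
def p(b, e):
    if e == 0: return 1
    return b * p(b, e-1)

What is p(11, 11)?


p(11, 11)
= 11 * p(11, 10)
= 11 * 11 * p(11, 9)
= 11 * 11 * 11 * p(11, 8)
= 11 * 11 * 11 * 11 * p(11, 7)
= 11 * 11 * 11 * 11 * 11 * p(11, 6)
= 11 * 11 * 11 * 11 * 11 * 11 * p(11, 5)
= 11 * 11 * 11 * 11 * 11 * 11 * 11 * p(11, 4)
= 11 * 11 * 11 * 11 * 11 * 11 * 11 * 11 * p(11, 3)
= 11 * 11 * 11 * 11 * 11 * 11 * 11 * 11 * 11 * p(11, 2)
= 11 * 11 * 11 * 11 * 11 * 11 * 11 * 11 * 11 * 11 * p(11, 1)
= 11 * 11 * 11 * 11 * 11 * 11 * 11 * 11 * 11 * 11 * 11 * p(11, 0)
= 11 * 11 * 11 * 11 * 11 * 11 * 11 * 11 * 11 * 11 * 11 * 1
= 285311670611

285311670611


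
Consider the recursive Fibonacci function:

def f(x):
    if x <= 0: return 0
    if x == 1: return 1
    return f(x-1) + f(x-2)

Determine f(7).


Computing f(7) bottom-up:
f(0) = 0
f(1) = 1
f(2) = f(1) + f(0) = 1 + 0 = 1
f(3) = f(2) + f(1) = 1 + 1 = 2
f(4) = f(3) + f(2) = 2 + 1 = 3
f(5) = f(4) + f(3) = 3 + 2 = 5
f(6) = f(5) + f(4) = 5 + 3 = 8
f(7) = f(6) + f(5) = 8 + 5 = 13

13


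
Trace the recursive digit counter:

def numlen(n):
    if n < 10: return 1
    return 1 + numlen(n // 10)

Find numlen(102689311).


numlen(102689311) = 1 + numlen(10268931)
numlen(10268931) = 1 + numlen(1026893)
numlen(1026893) = 1 + numlen(102689)
numlen(102689) = 1 + numlen(10268)
numlen(10268) = 1 + numlen(1026)
numlen(1026) = 1 + numlen(102)
numlen(102) = 1 + numlen(10)
numlen(10) = 1 + numlen(1)
numlen(1) = 1  (base case: 1 < 10)
Unwinding: 1 + 1 + 1 + 1 + 1 + 1 + 1 + 1 + 1 = 9

9


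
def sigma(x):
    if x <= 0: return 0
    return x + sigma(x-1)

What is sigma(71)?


sigma(71)
= 71 + 70 + 69 + 68 + 67 + 66 + 65 + 64 + 63 + 62 + 61 + 60 + 59 + 58 + 57 + 56 + 55 + 54 + 53 + 52 + 51 + 50 + 49 + 48 + 47 + 46 + 45 + 44 + 43 + 42 + 41 + 40 + 39 + 38 + 37 + 36 + 35 + 34 + 33 + 32 + 31 + 30 + 29 + 28 + 27 + 26 + 25 + 24 + 23 + 22 + 21 + 20 + 19 + 18 + 17 + 16 + 15 + 14 + 13 + 12 + 11 + 10 + 9 + 8 + 7 + 6 + 5 + 4 + 3 + 2 + 1 + sigma(0)
= 71 + 70 + 69 + 68 + 67 + 66 + 65 + 64 + 63 + 62 + 61 + 60 + 59 + 58 + 57 + 56 + 55 + 54 + 53 + 52 + 51 + 50 + 49 + 48 + 47 + 46 + 45 + 44 + 43 + 42 + 41 + 40 + 39 + 38 + 37 + 36 + 35 + 34 + 33 + 32 + 31 + 30 + 29 + 28 + 27 + 26 + 25 + 24 + 23 + 22 + 21 + 20 + 19 + 18 + 17 + 16 + 15 + 14 + 13 + 12 + 11 + 10 + 9 + 8 + 7 + 6 + 5 + 4 + 3 + 2 + 1 + 0
= 2556

2556


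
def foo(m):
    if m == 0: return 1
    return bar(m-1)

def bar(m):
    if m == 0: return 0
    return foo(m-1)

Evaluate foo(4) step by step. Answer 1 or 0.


foo(4) = bar(3)
bar(3) = foo(2)
foo(2) = bar(1)
bar(1) = foo(0)
foo(0) = 1  (base case)
Result: 1

1


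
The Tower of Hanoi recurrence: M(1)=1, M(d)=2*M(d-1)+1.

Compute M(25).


M(25) = 2 * M(24) + 1
M(24) = 2 * M(23) + 1
M(23) = 2 * M(22) + 1
M(22) = 2 * M(21) + 1
M(21) = 2 * M(20) + 1
M(20) = 2 * M(19) + 1
M(19) = 2 * M(18) + 1
M(18) = 2 * M(17) + 1
M(17) = 2 * M(16) + 1
M(16) = 2 * M(15) + 1
M(15) = 2 * M(14) + 1
M(14) = 2 * M(13) + 1
M(13) = 2 * M(12) + 1
M(12) = 2 * M(11) + 1
M(11) = 2 * M(10) + 1
M(10) = 2 * M(9) + 1
M(9) = 2 * M(8) + 1
M(8) = 2 * M(7) + 1
M(7) = 2 * M(6) + 1
M(6) = 2 * M(5) + 1
M(5) = 2 * M(4) + 1
M(4) = 2 * M(3) + 1
M(3) = 2 * M(2) + 1
M(2) = 2 * M(1) + 1
M(1) = 1  (base case)
M(2) = 2 * 1 + 1 = 3
M(3) = 2 * 3 + 1 = 7
M(4) = 2 * 7 + 1 = 15
M(5) = 2 * 15 + 1 = 31
M(6) = 2 * 31 + 1 = 63
M(7) = 2 * 63 + 1 = 127
M(8) = 2 * 127 + 1 = 255
M(9) = 2 * 255 + 1 = 511
M(10) = 2 * 511 + 1 = 1023
M(11) = 2 * 1023 + 1 = 2047
M(12) = 2 * 2047 + 1 = 4095
M(13) = 2 * 4095 + 1 = 8191
M(14) = 2 * 8191 + 1 = 16383
M(15) = 2 * 16383 + 1 = 32767
M(16) = 2 * 32767 + 1 = 65535
M(17) = 2 * 65535 + 1 = 131071
M(18) = 2 * 131071 + 1 = 262143
M(19) = 2 * 262143 + 1 = 524287
M(20) = 2 * 524287 + 1 = 1048575
M(21) = 2 * 1048575 + 1 = 2097151
M(22) = 2 * 2097151 + 1 = 4194303
M(23) = 2 * 4194303 + 1 = 8388607
M(24) = 2 * 8388607 + 1 = 16777215
M(25) = 2 * 16777215 + 1 = 33554431

33554431


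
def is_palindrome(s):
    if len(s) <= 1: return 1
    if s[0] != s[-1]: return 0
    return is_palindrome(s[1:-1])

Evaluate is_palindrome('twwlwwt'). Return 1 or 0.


is_palindrome('twwlwwt'): s[0]='t' == s[-1]='t' -> check is_palindrome('wwlww')
is_palindrome('wwlww'): s[0]='w' == s[-1]='w' -> check is_palindrome('wlw')
is_palindrome('wlw'): s[0]='w' == s[-1]='w' -> check is_palindrome('l')
is_palindrome('l'): len <= 1 -> return 1  (base case)
Result: 1 (palindrome)

1


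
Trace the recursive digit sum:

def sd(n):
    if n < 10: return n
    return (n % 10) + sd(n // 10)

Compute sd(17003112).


sd(17003112) = 2 + sd(1700311)
sd(1700311) = 1 + sd(170031)
sd(170031) = 1 + sd(17003)
sd(17003) = 3 + sd(1700)
sd(1700) = 0 + sd(170)
sd(170) = 0 + sd(17)
sd(17) = 7 + sd(1)
sd(1) = 1  (base case)
Total: 2 + 1 + 1 + 3 + 0 + 0 + 7 + 1 = 15

15


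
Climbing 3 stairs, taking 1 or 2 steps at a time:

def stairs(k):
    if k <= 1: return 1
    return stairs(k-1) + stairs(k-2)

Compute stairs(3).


Building up from base cases:
stairs(0) = 1
stairs(1) = 1
stairs(2) = stairs(1) + stairs(0) = 1 + 1 = 2
stairs(3) = stairs(2) + stairs(1) = 2 + 1 = 3

3


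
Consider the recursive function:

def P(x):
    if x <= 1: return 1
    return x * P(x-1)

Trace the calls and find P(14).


P(14)
= 14 * P(13)
= 14 * 13 * P(12)
= 14 * 13 * 12 * P(11)
= 14 * 13 * 12 * 11 * P(10)
= 14 * 13 * 12 * 11 * 10 * P(9)
= 14 * 13 * 12 * 11 * 10 * 9 * P(8)
= 14 * 13 * 12 * 11 * 10 * 9 * 8 * P(7)
= 14 * 13 * 12 * 11 * 10 * 9 * 8 * 7 * P(6)
= 14 * 13 * 12 * 11 * 10 * 9 * 8 * 7 * 6 * P(5)
= 14 * 13 * 12 * 11 * 10 * 9 * 8 * 7 * 6 * 5 * P(4)
= 14 * 13 * 12 * 11 * 10 * 9 * 8 * 7 * 6 * 5 * 4 * P(3)
= 14 * 13 * 12 * 11 * 10 * 9 * 8 * 7 * 6 * 5 * 4 * 3 * P(2)
= 14 * 13 * 12 * 11 * 10 * 9 * 8 * 7 * 6 * 5 * 4 * 3 * 2 * P(1)
= 14 * 13 * 12 * 11 * 10 * 9 * 8 * 7 * 6 * 5 * 4 * 3 * 2 * 1
= 87178291200

87178291200


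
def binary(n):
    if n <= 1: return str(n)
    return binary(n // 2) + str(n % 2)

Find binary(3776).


binary(3776) = binary(1888) + '0'
binary(1888) = binary(944) + '0'
binary(944) = binary(472) + '0'
binary(472) = binary(236) + '0'
binary(236) = binary(118) + '0'
binary(118) = binary(59) + '0'
binary(59) = binary(29) + '1'
binary(29) = binary(14) + '1'
binary(14) = binary(7) + '0'
binary(7) = binary(3) + '1'
binary(3) = binary(1) + '1'
binary(1) = '1'  (base case)
Concatenating: '1' + '1' + '1' + '0' + '1' + '1' + '0' + '0' + '0' + '0' + '0' + '0' = '111011000000'

111011000000


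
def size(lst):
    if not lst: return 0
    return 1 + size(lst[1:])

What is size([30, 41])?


size([30, 41]) = 1 + size([41])
size([41]) = 1 + size([])
size([]) = 0  (base case)
Unwinding: 1 + 1 + 0 = 2

2


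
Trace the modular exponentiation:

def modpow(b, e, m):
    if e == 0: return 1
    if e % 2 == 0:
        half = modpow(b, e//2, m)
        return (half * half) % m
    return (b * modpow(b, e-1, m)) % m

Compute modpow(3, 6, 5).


modpow(3, 6, 5): e is even, compute modpow(3, 3, 5)
  modpow(3, 3, 5): e is odd, compute modpow(3, 2, 5)
    modpow(3, 2, 5): e is even, compute modpow(3, 1, 5)
      modpow(3, 1, 5): e is odd, compute modpow(3, 0, 5)
        modpow(3, 0, 5) = 1
      (3 * 1) % 5 = 3
    half=3, (3*3) % 5 = 4
  (3 * 4) % 5 = 2
half=2, (2*2) % 5 = 4

4


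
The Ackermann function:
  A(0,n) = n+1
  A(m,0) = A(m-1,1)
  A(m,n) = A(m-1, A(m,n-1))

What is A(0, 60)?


A(0, 60) = 61
Result: A(0, 60) = 61

61


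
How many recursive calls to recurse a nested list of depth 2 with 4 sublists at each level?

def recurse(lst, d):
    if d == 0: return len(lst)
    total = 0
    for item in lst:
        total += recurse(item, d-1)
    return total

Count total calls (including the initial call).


At depth 0 (root): 1 call
At depth 1: each of 1 parents calls recurse on 4 children = 4 calls
At depth 2: each of 4 parents calls recurse on 4 children = 16 calls
Total: 1 + 4 + 16 = 21

21


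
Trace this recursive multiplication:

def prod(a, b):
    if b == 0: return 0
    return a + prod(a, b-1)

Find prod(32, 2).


prod(32, 2) = 32 + prod(32, 1)
prod(32, 1) = 32 + prod(32, 0)
prod(32, 0) = 0  (base case)
Total: 32 + 32 + 0 = 64

64


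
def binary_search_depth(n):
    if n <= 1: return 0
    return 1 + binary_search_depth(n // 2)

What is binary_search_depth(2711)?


2711 / 2 = 1355
1355 / 2 = 677
677 / 2 = 338
338 / 2 = 169
169 / 2 = 84
84 / 2 = 42
42 / 2 = 21
21 / 2 = 10
10 / 2 = 5
5 / 2 = 2
2 / 2 = 1
Reached 1 after 11 halvings

11


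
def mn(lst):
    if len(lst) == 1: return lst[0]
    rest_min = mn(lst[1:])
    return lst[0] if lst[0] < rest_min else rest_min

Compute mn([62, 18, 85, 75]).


mn([62, 18, 85, 75]): compare 62 with mn([18, 85, 75])
mn([18, 85, 75]): compare 18 with mn([85, 75])
mn([85, 75]): compare 85 with mn([75])
mn([75]) = 75  (base case)
Compare 85 with 75 -> 75
Compare 18 with 75 -> 18
Compare 62 with 18 -> 18

18


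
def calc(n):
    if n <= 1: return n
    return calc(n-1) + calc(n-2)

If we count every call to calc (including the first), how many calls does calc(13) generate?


Let C(n) = total calls for calc(n)
C(0) = 1, C(1) = 1
C(2) = 1 + C(1) + C(0) = 1 + 1 + 1 = 3
C(3) = 1 + C(2) + C(1) = 1 + 3 + 1 = 5
C(4) = 1 + C(3) + C(2) = 1 + 5 + 3 = 9
C(5) = 1 + C(4) + C(3) = 1 + 9 + 5 = 15
C(6) = 1 + C(5) + C(4) = 1 + 15 + 9 = 25
C(7) = 1 + C(6) + C(5) = 1 + 25 + 15 = 41
C(8) = 1 + C(7) + C(6) = 1 + 41 + 25 = 67
C(9) = 1 + C(8) + C(7) = 1 + 67 + 41 = 109
C(10) = 1 + C(9) + C(8) = 1 + 109 + 67 = 177
C(11) = 1 + C(10) + C(9) = 1 + 177 + 109 = 287
C(12) = 1 + C(11) + C(10) = 1 + 287 + 177 = 465
C(13) = 1 + C(12) + C(11) = 1 + 465 + 287 = 753

753


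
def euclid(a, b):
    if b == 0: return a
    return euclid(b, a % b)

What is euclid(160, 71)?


euclid(160, 71) = euclid(71, 18)
euclid(71, 18) = euclid(18, 17)
euclid(18, 17) = euclid(17, 1)
euclid(17, 1) = euclid(1, 0)
euclid(1, 0) = 1  (base case)

1


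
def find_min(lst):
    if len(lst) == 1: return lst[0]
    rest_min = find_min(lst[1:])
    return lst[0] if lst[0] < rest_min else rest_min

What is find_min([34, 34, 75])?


find_min([34, 34, 75]): compare 34 with find_min([34, 75])
find_min([34, 75]): compare 34 with find_min([75])
find_min([75]) = 75  (base case)
Compare 34 with 75 -> 34
Compare 34 with 34 -> 34

34


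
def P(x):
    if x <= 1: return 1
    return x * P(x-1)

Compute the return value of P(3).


P(3)
= 3 * P(2)
= 3 * 2 * P(1)
= 3 * 2 * 1
= 6

6


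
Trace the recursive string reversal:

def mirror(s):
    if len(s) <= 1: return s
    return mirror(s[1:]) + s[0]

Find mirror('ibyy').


mirror('ibyy') = mirror('byy') + 'i'
mirror('byy') = mirror('yy') + 'b'
mirror('yy') = mirror('y') + 'y'
mirror('y') = 'y'  (base case)
Concatenating: 'y' + 'y' + 'b' + 'i' = 'yybi'

yybi


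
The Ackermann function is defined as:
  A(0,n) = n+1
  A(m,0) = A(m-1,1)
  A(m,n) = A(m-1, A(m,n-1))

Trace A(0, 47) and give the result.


A(0, 47) = 48
Result: A(0, 47) = 48

48


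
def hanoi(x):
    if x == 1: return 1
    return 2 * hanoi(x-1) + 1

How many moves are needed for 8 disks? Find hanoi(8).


hanoi(8) = 2 * hanoi(7) + 1
hanoi(7) = 2 * hanoi(6) + 1
hanoi(6) = 2 * hanoi(5) + 1
hanoi(5) = 2 * hanoi(4) + 1
hanoi(4) = 2 * hanoi(3) + 1
hanoi(3) = 2 * hanoi(2) + 1
hanoi(2) = 2 * hanoi(1) + 1
hanoi(1) = 1  (base case)
hanoi(2) = 2 * 1 + 1 = 3
hanoi(3) = 2 * 3 + 1 = 7
hanoi(4) = 2 * 7 + 1 = 15
hanoi(5) = 2 * 15 + 1 = 31
hanoi(6) = 2 * 31 + 1 = 63
hanoi(7) = 2 * 63 + 1 = 127
hanoi(8) = 2 * 127 + 1 = 255

255


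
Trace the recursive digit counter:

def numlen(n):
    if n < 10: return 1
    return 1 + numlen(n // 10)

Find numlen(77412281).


numlen(77412281) = 1 + numlen(7741228)
numlen(7741228) = 1 + numlen(774122)
numlen(774122) = 1 + numlen(77412)
numlen(77412) = 1 + numlen(7741)
numlen(7741) = 1 + numlen(774)
numlen(774) = 1 + numlen(77)
numlen(77) = 1 + numlen(7)
numlen(7) = 1  (base case: 7 < 10)
Unwinding: 1 + 1 + 1 + 1 + 1 + 1 + 1 + 1 = 8

8


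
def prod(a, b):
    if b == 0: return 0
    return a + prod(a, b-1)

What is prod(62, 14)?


prod(62, 14) = 62 + prod(62, 13)
prod(62, 13) = 62 + prod(62, 12)
prod(62, 12) = 62 + prod(62, 11)
prod(62, 11) = 62 + prod(62, 10)
prod(62, 10) = 62 + prod(62, 9)
prod(62, 9) = 62 + prod(62, 8)
prod(62, 8) = 62 + prod(62, 7)
prod(62, 7) = 62 + prod(62, 6)
prod(62, 6) = 62 + prod(62, 5)
prod(62, 5) = 62 + prod(62, 4)
prod(62, 4) = 62 + prod(62, 3)
prod(62, 3) = 62 + prod(62, 2)
prod(62, 2) = 62 + prod(62, 1)
prod(62, 1) = 62 + prod(62, 0)
prod(62, 0) = 0  (base case)
Total: 62 + 62 + 62 + 62 + 62 + 62 + 62 + 62 + 62 + 62 + 62 + 62 + 62 + 62 + 0 = 868

868


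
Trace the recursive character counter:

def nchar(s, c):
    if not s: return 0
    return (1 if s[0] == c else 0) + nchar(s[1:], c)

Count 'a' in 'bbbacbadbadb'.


s[0]='b' != 'a' -> 0
s[0]='b' != 'a' -> 0
s[0]='b' != 'a' -> 0
s[0]='a' == 'a' -> 1
s[0]='c' != 'a' -> 0
s[0]='b' != 'a' -> 0
s[0]='a' == 'a' -> 1
s[0]='d' != 'a' -> 0
s[0]='b' != 'a' -> 0
s[0]='a' == 'a' -> 1
s[0]='d' != 'a' -> 0
s[0]='b' != 'a' -> 0
Sum: 0 + 0 + 0 + 1 + 0 + 0 + 1 + 0 + 0 + 1 + 0 + 0 = 3

3


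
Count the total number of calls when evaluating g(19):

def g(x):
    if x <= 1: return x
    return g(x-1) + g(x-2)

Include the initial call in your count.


Let C(n) = total calls for g(n)
C(0) = 1, C(1) = 1
C(2) = 1 + C(1) + C(0) = 1 + 1 + 1 = 3
C(3) = 1 + C(2) + C(1) = 1 + 3 + 1 = 5
C(4) = 1 + C(3) + C(2) = 1 + 5 + 3 = 9
C(5) = 1 + C(4) + C(3) = 1 + 9 + 5 = 15
C(6) = 1 + C(5) + C(4) = 1 + 15 + 9 = 25
C(7) = 1 + C(6) + C(5) = 1 + 25 + 15 = 41
C(8) = 1 + C(7) + C(6) = 1 + 41 + 25 = 67
C(9) = 1 + C(8) + C(7) = 1 + 67 + 41 = 109
C(10) = 1 + C(9) + C(8) = 1 + 109 + 67 = 177
C(11) = 1 + C(10) + C(9) = 1 + 177 + 109 = 287
C(12) = 1 + C(11) + C(10) = 1 + 287 + 177 = 465
C(13) = 1 + C(12) + C(11) = 1 + 465 + 287 = 753
C(14) = 1 + C(13) + C(12) = 1 + 753 + 465 = 1219
C(15) = 1 + C(14) + C(13) = 1 + 1219 + 753 = 1973
C(16) = 1 + C(15) + C(14) = 1 + 1973 + 1219 = 3193
C(17) = 1 + C(16) + C(15) = 1 + 3193 + 1973 = 5167
C(18) = 1 + C(17) + C(16) = 1 + 5167 + 3193 = 8361
C(19) = 1 + C(18) + C(17) = 1 + 8361 + 5167 = 13529

13529


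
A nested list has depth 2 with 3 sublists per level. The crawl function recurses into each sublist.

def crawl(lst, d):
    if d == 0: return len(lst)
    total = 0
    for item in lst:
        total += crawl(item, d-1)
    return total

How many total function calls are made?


At depth 0 (root): 1 call
At depth 1: each of 1 parents calls crawl on 3 children = 3 calls
At depth 2: each of 3 parents calls crawl on 3 children = 9 calls
Total: 1 + 3 + 9 = 13

13


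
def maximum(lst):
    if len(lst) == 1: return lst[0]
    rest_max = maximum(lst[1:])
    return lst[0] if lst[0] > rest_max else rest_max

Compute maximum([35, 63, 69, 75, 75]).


maximum([35, 63, 69, 75, 75]): compare 35 with maximum([63, 69, 75, 75])
maximum([63, 69, 75, 75]): compare 63 with maximum([69, 75, 75])
maximum([69, 75, 75]): compare 69 with maximum([75, 75])
maximum([75, 75]): compare 75 with maximum([75])
maximum([75]) = 75  (base case)
Compare 75 with 75 -> 75
Compare 69 with 75 -> 75
Compare 63 with 75 -> 75
Compare 35 with 75 -> 75

75


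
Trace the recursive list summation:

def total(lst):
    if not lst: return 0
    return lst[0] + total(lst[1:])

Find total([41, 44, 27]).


total([41, 44, 27]) = 41 + total([44, 27])
total([44, 27]) = 44 + total([27])
total([27]) = 27 + total([])
total([]) = 0  (base case)
Total: 41 + 44 + 27 + 0 = 112

112


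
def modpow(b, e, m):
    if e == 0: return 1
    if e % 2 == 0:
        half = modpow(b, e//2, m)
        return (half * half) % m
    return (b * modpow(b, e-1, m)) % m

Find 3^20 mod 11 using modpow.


modpow(3, 20, 11): e is even, compute modpow(3, 10, 11)
  modpow(3, 10, 11): e is even, compute modpow(3, 5, 11)
    modpow(3, 5, 11): e is odd, compute modpow(3, 4, 11)
      modpow(3, 4, 11): e is even, compute modpow(3, 2, 11)
        modpow(3, 2, 11): e is even, compute modpow(3, 1, 11)
          modpow(3, 1, 11): e is odd, compute modpow(3, 0, 11)
          modpow(3, 0, 11) = 1
          (3 * 1) % 11 = 3
        half=3, (3*3) % 11 = 9
      half=9, (9*9) % 11 = 4
    (3 * 4) % 11 = 1
  half=1, (1*1) % 11 = 1
half=1, (1*1) % 11 = 1

1


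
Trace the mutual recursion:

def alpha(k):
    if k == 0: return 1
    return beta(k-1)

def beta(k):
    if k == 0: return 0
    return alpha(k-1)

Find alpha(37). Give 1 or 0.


alpha(37) = beta(36)
beta(36) = alpha(35)
alpha(35) = beta(34)
beta(34) = alpha(33)
alpha(33) = beta(32)
beta(32) = alpha(31)
alpha(31) = beta(30)
beta(30) = alpha(29)
alpha(29) = beta(28)
beta(28) = alpha(27)
alpha(27) = beta(26)
beta(26) = alpha(25)
alpha(25) = beta(24)
beta(24) = alpha(23)
alpha(23) = beta(22)
beta(22) = alpha(21)
alpha(21) = beta(20)
beta(20) = alpha(19)
alpha(19) = beta(18)
beta(18) = alpha(17)
alpha(17) = beta(16)
beta(16) = alpha(15)
alpha(15) = beta(14)
beta(14) = alpha(13)
alpha(13) = beta(12)
beta(12) = alpha(11)
alpha(11) = beta(10)
beta(10) = alpha(9)
alpha(9) = beta(8)
beta(8) = alpha(7)
alpha(7) = beta(6)
beta(6) = alpha(5)
alpha(5) = beta(4)
beta(4) = alpha(3)
alpha(3) = beta(2)
beta(2) = alpha(1)
alpha(1) = beta(0)
beta(0) = 0  (base case)
Result: 0

0


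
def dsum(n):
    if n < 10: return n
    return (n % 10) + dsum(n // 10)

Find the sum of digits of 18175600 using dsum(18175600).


dsum(18175600) = 0 + dsum(1817560)
dsum(1817560) = 0 + dsum(181756)
dsum(181756) = 6 + dsum(18175)
dsum(18175) = 5 + dsum(1817)
dsum(1817) = 7 + dsum(181)
dsum(181) = 1 + dsum(18)
dsum(18) = 8 + dsum(1)
dsum(1) = 1  (base case)
Total: 0 + 0 + 6 + 5 + 7 + 1 + 8 + 1 = 28

28


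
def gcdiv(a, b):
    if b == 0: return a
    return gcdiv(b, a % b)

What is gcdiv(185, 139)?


gcdiv(185, 139) = gcdiv(139, 46)
gcdiv(139, 46) = gcdiv(46, 1)
gcdiv(46, 1) = gcdiv(1, 0)
gcdiv(1, 0) = 1  (base case)

1


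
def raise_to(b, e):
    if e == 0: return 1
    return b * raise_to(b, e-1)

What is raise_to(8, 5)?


raise_to(8, 5)
= 8 * raise_to(8, 4)
= 8 * 8 * raise_to(8, 3)
= 8 * 8 * 8 * raise_to(8, 2)
= 8 * 8 * 8 * 8 * raise_to(8, 1)
= 8 * 8 * 8 * 8 * 8 * raise_to(8, 0)
= 8 * 8 * 8 * 8 * 8 * 1
= 32768

32768


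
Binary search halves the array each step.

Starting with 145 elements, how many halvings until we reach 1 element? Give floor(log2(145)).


145 / 2 = 72
72 / 2 = 36
36 / 2 = 18
18 / 2 = 9
9 / 2 = 4
4 / 2 = 2
2 / 2 = 1
Reached 1 after 7 halvings

7


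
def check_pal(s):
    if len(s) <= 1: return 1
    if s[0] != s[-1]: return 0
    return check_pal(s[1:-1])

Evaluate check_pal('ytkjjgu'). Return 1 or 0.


check_pal('ytkjjgu'): s[0]='y' != s[-1]='u' -> return 0
Result: 0 (not a palindrome)

0


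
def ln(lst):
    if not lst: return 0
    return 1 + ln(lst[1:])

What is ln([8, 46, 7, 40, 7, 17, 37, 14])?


ln([8, 46, 7, 40, 7, 17, 37, 14]) = 1 + ln([46, 7, 40, 7, 17, 37, 14])
ln([46, 7, 40, 7, 17, 37, 14]) = 1 + ln([7, 40, 7, 17, 37, 14])
ln([7, 40, 7, 17, 37, 14]) = 1 + ln([40, 7, 17, 37, 14])
ln([40, 7, 17, 37, 14]) = 1 + ln([7, 17, 37, 14])
ln([7, 17, 37, 14]) = 1 + ln([17, 37, 14])
ln([17, 37, 14]) = 1 + ln([37, 14])
ln([37, 14]) = 1 + ln([14])
ln([14]) = 1 + ln([])
ln([]) = 0  (base case)
Unwinding: 1 + 1 + 1 + 1 + 1 + 1 + 1 + 1 + 0 = 8

8


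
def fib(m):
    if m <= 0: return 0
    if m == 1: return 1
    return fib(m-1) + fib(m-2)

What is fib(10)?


Computing fib(10) bottom-up:
fib(0) = 0
fib(1) = 1
fib(2) = fib(1) + fib(0) = 1 + 0 = 1
fib(3) = fib(2) + fib(1) = 1 + 1 = 2
fib(4) = fib(3) + fib(2) = 2 + 1 = 3
fib(5) = fib(4) + fib(3) = 3 + 2 = 5
fib(6) = fib(5) + fib(4) = 5 + 3 = 8
fib(7) = fib(6) + fib(5) = 8 + 5 = 13
fib(8) = fib(7) + fib(6) = 13 + 8 = 21
fib(9) = fib(8) + fib(7) = 21 + 13 = 34
fib(10) = fib(9) + fib(8) = 34 + 21 = 55

55


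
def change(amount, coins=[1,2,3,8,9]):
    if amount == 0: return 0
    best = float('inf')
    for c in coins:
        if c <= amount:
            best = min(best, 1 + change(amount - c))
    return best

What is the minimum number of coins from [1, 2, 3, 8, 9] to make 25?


Building up with DP:
change(0) = 0
change(1) = min(1+change(0)=1+0=1) = 1
change(2) = min(1+change(1)=1+1=2, 1+change(0)=1+0=1) = 1
change(3) = min(1+change(2)=1+1=2, 1+change(1)=1+1=2, 1+change(0)=1+0=1) = 1
change(4) = min(1+change(3)=1+1=2, 1+change(2)=1+1=2, 1+change(1)=1+1=2) = 2
change(5) = min(1+change(4)=1+2=3, 1+change(3)=1+1=2, 1+change(2)=1+1=2) = 2
change(6) = min(1+change(5)=1+2=3, 1+change(4)=1+2=3, 1+change(3)=1+1=2) = 2
change(7) = min(1+change(6)=1+2=3, 1+change(5)=1+2=3, 1+change(4)=1+2=3) = 3
change(8) = min(1+change(7)=1+3=4, 1+change(6)=1+2=3, 1+change(5)=1+2=3, 1+change(0)=1+0=1) = 1
change(9) = min(1+change(8)=1+1=2, 1+change(7)=1+3=4, 1+change(6)=1+2=3, 1+change(1)=1+1=2, 1+change(0)=1+0=1) = 1
change(10) = min(1+change(9)=1+1=2, 1+change(8)=1+1=2, 1+change(7)=1+3=4, 1+change(2)=1+1=2, 1+change(1)=1+1=2) = 2
change(11) = min(1+change(10)=1+2=3, 1+change(9)=1+1=2, 1+change(8)=1+1=2, 1+change(3)=1+1=2, 1+change(2)=1+1=2) = 2
change(12) = min(1+change(11)=1+2=3, 1+change(10)=1+2=3, 1+change(9)=1+1=2, 1+change(4)=1+2=3, 1+change(3)=1+1=2) = 2
change(13) = min(1+change(12)=1+2=3, 1+change(11)=1+2=3, 1+change(10)=1+2=3, 1+change(5)=1+2=3, 1+change(4)=1+2=3) = 3
change(14) = min(1+change(13)=1+3=4, 1+change(12)=1+2=3, 1+change(11)=1+2=3, 1+change(6)=1+2=3, 1+change(5)=1+2=3) = 3
change(15) = min(1+change(14)=1+3=4, 1+change(13)=1+3=4, 1+change(12)=1+2=3, 1+change(7)=1+3=4, 1+change(6)=1+2=3) = 3
change(16) = min(1+change(15)=1+3=4, 1+change(14)=1+3=4, 1+change(13)=1+3=4, 1+change(8)=1+1=2, 1+change(7)=1+3=4) = 2
change(17) = min(1+change(16)=1+2=3, 1+change(15)=1+3=4, 1+change(14)=1+3=4, 1+change(9)=1+1=2, 1+change(8)=1+1=2) = 2
change(18) = min(1+change(17)=1+2=3, 1+change(16)=1+2=3, 1+change(15)=1+3=4, 1+change(10)=1+2=3, 1+change(9)=1+1=2) = 2
change(19) = min(1+change(18)=1+2=3, 1+change(17)=1+2=3, 1+change(16)=1+2=3, 1+change(11)=1+2=3, 1+change(10)=1+2=3) = 3
change(20) = min(1+change(19)=1+3=4, 1+change(18)=1+2=3, 1+change(17)=1+2=3, 1+change(12)=1+2=3, 1+change(11)=1+2=3) = 3
change(21) = min(1+change(20)=1+3=4, 1+change(19)=1+3=4, 1+change(18)=1+2=3, 1+change(13)=1+3=4, 1+change(12)=1+2=3) = 3
change(22) = min(1+change(21)=1+3=4, 1+change(20)=1+3=4, 1+change(19)=1+3=4, 1+change(14)=1+3=4, 1+change(13)=1+3=4) = 4
change(23) = min(1+change(22)=1+4=5, 1+change(21)=1+3=4, 1+change(20)=1+3=4, 1+change(15)=1+3=4, 1+change(14)=1+3=4) = 4
change(24) = min(1+change(23)=1+4=5, 1+change(22)=1+4=5, 1+change(21)=1+3=4, 1+change(16)=1+2=3, 1+change(15)=1+3=4) = 3
change(25) = min(1+change(24)=1+3=4, 1+change(23)=1+4=5, 1+change(22)=1+4=5, 1+change(17)=1+2=3, 1+change(16)=1+2=3) = 3

3


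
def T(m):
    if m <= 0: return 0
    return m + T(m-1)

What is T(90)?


T(90)
= 90 + 89 + 88 + 87 + 86 + 85 + 84 + 83 + 82 + 81 + 80 + 79 + 78 + 77 + 76 + 75 + 74 + 73 + 72 + 71 + 70 + 69 + 68 + 67 + 66 + 65 + 64 + 63 + 62 + 61 + 60 + 59 + 58 + 57 + 56 + 55 + 54 + 53 + 52 + 51 + 50 + 49 + 48 + 47 + 46 + 45 + 44 + 43 + 42 + 41 + 40 + 39 + 38 + 37 + 36 + 35 + 34 + 33 + 32 + 31 + 30 + 29 + 28 + 27 + 26 + 25 + 24 + 23 + 22 + 21 + 20 + 19 + 18 + 17 + 16 + 15 + 14 + 13 + 12 + 11 + 10 + 9 + 8 + 7 + 6 + 5 + 4 + 3 + 2 + 1 + T(0)
= 90 + 89 + 88 + 87 + 86 + 85 + 84 + 83 + 82 + 81 + 80 + 79 + 78 + 77 + 76 + 75 + 74 + 73 + 72 + 71 + 70 + 69 + 68 + 67 + 66 + 65 + 64 + 63 + 62 + 61 + 60 + 59 + 58 + 57 + 56 + 55 + 54 + 53 + 52 + 51 + 50 + 49 + 48 + 47 + 46 + 45 + 44 + 43 + 42 + 41 + 40 + 39 + 38 + 37 + 36 + 35 + 34 + 33 + 32 + 31 + 30 + 29 + 28 + 27 + 26 + 25 + 24 + 23 + 22 + 21 + 20 + 19 + 18 + 17 + 16 + 15 + 14 + 13 + 12 + 11 + 10 + 9 + 8 + 7 + 6 + 5 + 4 + 3 + 2 + 1 + 0
= 4095

4095


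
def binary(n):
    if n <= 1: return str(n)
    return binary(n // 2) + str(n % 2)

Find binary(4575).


binary(4575) = binary(2287) + '1'
binary(2287) = binary(1143) + '1'
binary(1143) = binary(571) + '1'
binary(571) = binary(285) + '1'
binary(285) = binary(142) + '1'
binary(142) = binary(71) + '0'
binary(71) = binary(35) + '1'
binary(35) = binary(17) + '1'
binary(17) = binary(8) + '1'
binary(8) = binary(4) + '0'
binary(4) = binary(2) + '0'
binary(2) = binary(1) + '0'
binary(1) = '1'  (base case)
Concatenating: '1' + '0' + '0' + '0' + '1' + '1' + '1' + '0' + '1' + '1' + '1' + '1' + '1' = '1000111011111'

1000111011111


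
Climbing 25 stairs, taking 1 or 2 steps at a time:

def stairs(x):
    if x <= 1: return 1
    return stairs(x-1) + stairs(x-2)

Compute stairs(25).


Building up from base cases:
stairs(0) = 1
stairs(1) = 1
stairs(2) = stairs(1) + stairs(0) = 1 + 1 = 2
stairs(3) = stairs(2) + stairs(1) = 2 + 1 = 3
stairs(4) = stairs(3) + stairs(2) = 3 + 2 = 5
stairs(5) = stairs(4) + stairs(3) = 5 + 3 = 8
stairs(6) = stairs(5) + stairs(4) = 8 + 5 = 13
stairs(7) = stairs(6) + stairs(5) = 13 + 8 = 21
stairs(8) = stairs(7) + stairs(6) = 21 + 13 = 34
stairs(9) = stairs(8) + stairs(7) = 34 + 21 = 55
stairs(10) = stairs(9) + stairs(8) = 55 + 34 = 89
stairs(11) = stairs(10) + stairs(9) = 89 + 55 = 144
stairs(12) = stairs(11) + stairs(10) = 144 + 89 = 233
stairs(13) = stairs(12) + stairs(11) = 233 + 144 = 377
stairs(14) = stairs(13) + stairs(12) = 377 + 233 = 610
stairs(15) = stairs(14) + stairs(13) = 610 + 377 = 987
stairs(16) = stairs(15) + stairs(14) = 987 + 610 = 1597
stairs(17) = stairs(16) + stairs(15) = 1597 + 987 = 2584
stairs(18) = stairs(17) + stairs(16) = 2584 + 1597 = 4181
stairs(19) = stairs(18) + stairs(17) = 4181 + 2584 = 6765
stairs(20) = stairs(19) + stairs(18) = 6765 + 4181 = 10946
stairs(21) = stairs(20) + stairs(19) = 10946 + 6765 = 17711
stairs(22) = stairs(21) + stairs(20) = 17711 + 10946 = 28657
stairs(23) = stairs(22) + stairs(21) = 28657 + 17711 = 46368
stairs(24) = stairs(23) + stairs(22) = 46368 + 28657 = 75025
stairs(25) = stairs(24) + stairs(23) = 75025 + 46368 = 121393

121393
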